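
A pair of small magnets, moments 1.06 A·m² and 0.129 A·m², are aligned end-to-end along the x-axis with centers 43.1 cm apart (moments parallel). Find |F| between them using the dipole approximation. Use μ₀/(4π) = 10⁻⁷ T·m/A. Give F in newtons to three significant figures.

On-axis B of dipole 1: B = (μ₀/4π)·2m₁/r³. Force on dipole 2: F = m₂·dB/dr.
dB/dr = −(μ₀/4π)·6m₁/r⁴, so |F| = (μ₀/4π)·6m₁m₂/r⁴.
F = 6(10⁻⁷)(1.06)(0.129)/(0.431)⁴ = 2.378×10⁻⁶ N.

F ≈ 2.38×10⁻⁶ N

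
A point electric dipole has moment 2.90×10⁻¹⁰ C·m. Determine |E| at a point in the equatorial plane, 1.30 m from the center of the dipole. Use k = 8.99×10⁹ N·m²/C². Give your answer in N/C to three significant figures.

In the equatorial plane E = kp/r³.
E = (8.99×10⁹)(2.90×10⁻¹⁰) / (1.30)³ = 1.187 N/C.

E ≈ 1.19 N/C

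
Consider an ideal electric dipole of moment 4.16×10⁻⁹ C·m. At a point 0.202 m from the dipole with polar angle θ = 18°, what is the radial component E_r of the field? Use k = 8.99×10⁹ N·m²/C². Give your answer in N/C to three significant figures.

For a dipole, E_r = (2kp cosθ)/r³.
kp/r³ = (8.99×10⁹)(4.16×10⁻⁹)/(0.202)³ = 4537 N/C.
E_r = 2·4537·cos18° = 8630 N/C.

E_r ≈ 8630 N/C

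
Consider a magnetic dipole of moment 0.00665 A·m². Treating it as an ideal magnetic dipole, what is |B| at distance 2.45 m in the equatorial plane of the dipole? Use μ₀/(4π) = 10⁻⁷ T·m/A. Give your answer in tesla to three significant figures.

In the equatorial plane B = (μ₀/4π)·m/r³ (half the axial value).
B = (10⁻⁷)·(0.00665) / (2.45)³ = 4.522×10⁻¹¹ T.

B ≈ 4.52×10⁻¹¹ T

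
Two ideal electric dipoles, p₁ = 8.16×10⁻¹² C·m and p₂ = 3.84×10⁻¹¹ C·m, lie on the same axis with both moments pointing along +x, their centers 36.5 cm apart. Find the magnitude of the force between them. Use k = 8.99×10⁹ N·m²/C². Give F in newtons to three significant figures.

On-axis field of dipole 1 at distance r: E = 2kp₁/r³. Force on dipole 2 is F = p₂·dE/dr (gradient along axis).
dE/dr = −6kp₁/r⁴, so |F| = 6kp₁p₂/r⁴ (attractive for aligned moments).
F = 6(8.99×10⁹)(8.16×10⁻¹²)(3.84×10⁻¹¹)/(0.365)⁴ = 9.523×10⁻¹⁰ N.

F ≈ 9.52×10⁻¹⁰ N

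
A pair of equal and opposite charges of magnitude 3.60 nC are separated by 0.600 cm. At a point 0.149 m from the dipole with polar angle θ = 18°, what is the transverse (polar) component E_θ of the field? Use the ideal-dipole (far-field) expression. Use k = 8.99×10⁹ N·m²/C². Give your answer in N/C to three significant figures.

E_θ ≈ 18.1 N/C

Dipole moment p = qd = (3.60×10⁻⁹ C)(0.00600 m) = 2.16×10⁻¹¹ C·m.
For a dipole, E_θ = (kp sinθ)/r³.
kp/r³ = (8.99×10⁹)(2.16×10⁻¹¹)/(0.149)³ = 58.70 N/C.
E_θ = 58.70·sin18° = 18.14 N/C.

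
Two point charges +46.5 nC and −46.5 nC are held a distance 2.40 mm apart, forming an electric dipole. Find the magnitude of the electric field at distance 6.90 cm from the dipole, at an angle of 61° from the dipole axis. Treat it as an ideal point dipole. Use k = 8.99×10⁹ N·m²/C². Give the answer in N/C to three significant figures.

Dipole moment p = qd = (4.65×10⁻⁸ C)(0.00240 m) = 1.116×10⁻¹⁰ C·m.
At angle θ the dipole field magnitude is E = (kp/r³)·√(1 + 3cos²θ).
kp/r³ = (8.99×10⁹)(1.116×10⁻¹⁰) / (0.0690)³ = 3054 N/C.
√(1 + 3cos²61°) = √(1 + 3·0.2350) = √1.7051 ≈ 1.3058.
E ≈ 3054 × 1.306 = 3988 N/C.

E ≈ 3990 N/C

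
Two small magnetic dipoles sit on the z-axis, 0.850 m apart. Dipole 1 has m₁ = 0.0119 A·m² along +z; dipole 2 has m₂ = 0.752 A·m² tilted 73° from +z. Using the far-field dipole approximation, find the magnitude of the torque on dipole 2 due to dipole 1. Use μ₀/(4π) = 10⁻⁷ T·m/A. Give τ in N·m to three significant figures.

τ ≈ 2.79×10⁻⁹ N·m

Dipole B is on the axis of dipole A, so B₁ there is axial: B₁ = (μ₀/4π)·2m₁/r³ along +z.
B₁ = 2(10⁻⁷)(0.0119)/(0.850)³ = 3.875×10⁻⁹ T.
τ = m₂ B₁ sinθ.
τ = (0.752)(3.875×10⁻⁹)·sin73° = 2.787×10⁻⁹ N·m.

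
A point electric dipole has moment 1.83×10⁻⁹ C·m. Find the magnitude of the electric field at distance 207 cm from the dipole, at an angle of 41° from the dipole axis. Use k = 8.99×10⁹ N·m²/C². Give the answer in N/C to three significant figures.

At angle θ the dipole field magnitude is E = (kp/r³)·√(1 + 3cos²θ).
kp/r³ = (8.99×10⁹)(1.83×10⁻⁹) / (2.07)³ = 1.855 N/C.
√(1 + 3cos²41°) = √(1 + 3·0.5696) = √2.7088 ≈ 1.6458.
E ≈ 1.855 × 1.646 = 3.053 N/C.

E ≈ 3.05 N/C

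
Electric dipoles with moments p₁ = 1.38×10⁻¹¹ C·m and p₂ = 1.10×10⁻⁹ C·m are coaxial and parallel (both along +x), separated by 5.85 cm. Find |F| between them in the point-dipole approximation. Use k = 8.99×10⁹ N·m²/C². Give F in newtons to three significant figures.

F ≈ 6.99×10⁻⁵ N

On-axis field of dipole 1 at distance r: E = 2kp₁/r³. Force on dipole 2 is F = p₂·dE/dr (gradient along axis).
dE/dr = −6kp₁/r⁴, so |F| = 6kp₁p₂/r⁴ (attractive for aligned moments).
F = 6(8.99×10⁹)(1.38×10⁻¹¹)(1.10×10⁻⁹)/(0.0585)⁴ = 6.991×10⁻⁵ N.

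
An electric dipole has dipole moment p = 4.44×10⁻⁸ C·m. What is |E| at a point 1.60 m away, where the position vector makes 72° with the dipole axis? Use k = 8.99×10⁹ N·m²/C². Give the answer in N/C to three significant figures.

At angle θ the dipole field magnitude is E = (kp/r³)·√(1 + 3cos²θ).
kp/r³ = (8.99×10⁹)(4.44×10⁻⁸) / (1.60)³ = 97.45 N/C.
√(1 + 3cos²72°) = √(1 + 3·0.0955) = √1.2865 ≈ 1.1342.
E ≈ 97.45 × 1.134 = 110.5 N/C.

E ≈ 111 N/C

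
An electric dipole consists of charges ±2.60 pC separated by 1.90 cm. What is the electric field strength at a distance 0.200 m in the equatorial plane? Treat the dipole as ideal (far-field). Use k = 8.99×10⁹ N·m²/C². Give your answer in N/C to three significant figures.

Dipole moment p = qd = (2.60×10⁻¹² C)(0.0190 m) = 4.94×10⁻¹⁴ C·m.
On the perpendicular bisector E = kp/r³ (half the axial value at the same distance).
E = (8.99×10⁹)(4.94×10⁻¹⁴) / (0.200)³ = 0.05551 N/C.

E ≈ 0.0555 N/C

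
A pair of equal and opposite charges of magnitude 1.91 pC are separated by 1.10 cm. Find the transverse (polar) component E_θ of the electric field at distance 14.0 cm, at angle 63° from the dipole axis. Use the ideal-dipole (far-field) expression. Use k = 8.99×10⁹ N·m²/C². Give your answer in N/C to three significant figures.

E_θ ≈ 0.0613 N/C

Dipole moment p = qd = (1.91×10⁻¹² C)(0.0110 m) = 2.101×10⁻¹⁴ C·m.
For a dipole, E_θ = (kp sinθ)/r³.
kp/r³ = (8.99×10⁹)(2.101×10⁻¹⁴)/(0.140)³ = 0.06883 N/C.
E_θ = 0.06883·sin63° = 0.06133 N/C.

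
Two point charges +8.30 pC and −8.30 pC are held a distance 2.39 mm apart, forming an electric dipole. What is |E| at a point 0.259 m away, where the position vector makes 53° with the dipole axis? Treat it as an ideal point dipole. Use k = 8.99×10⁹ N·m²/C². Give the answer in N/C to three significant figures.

E ≈ 0.0148 N/C

Dipole moment p = qd = (8.30×10⁻¹² C)(0.00239 m) = 1.984×10⁻¹⁴ C·m.
At angle θ the dipole field magnitude is E = (kp/r³)·√(1 + 3cos²θ).
kp/r³ = (8.99×10⁹)(1.984×10⁻¹⁴) / (0.259)³ = 0.01027 N/C.
√(1 + 3cos²53°) = √(1 + 3·0.3622) = √2.0865 ≈ 1.4445.
E ≈ 0.01027 × 1.444 = 0.01483 N/C.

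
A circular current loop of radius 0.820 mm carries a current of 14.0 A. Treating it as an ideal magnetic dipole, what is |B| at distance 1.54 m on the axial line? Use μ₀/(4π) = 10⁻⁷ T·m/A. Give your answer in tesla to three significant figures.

B ≈ 1.62×10⁻¹² T

Magnetic moment m = IA = Iπa² = (14.0)·π·(8.20×10⁻⁴)² = 2.957×10⁻⁵ A·m².
On axis B = (μ₀/4π)·2m/r³.
B = 2·(10⁻⁷)·(2.957×10⁻⁵) / (1.54)³ = 1.619×10⁻¹² T.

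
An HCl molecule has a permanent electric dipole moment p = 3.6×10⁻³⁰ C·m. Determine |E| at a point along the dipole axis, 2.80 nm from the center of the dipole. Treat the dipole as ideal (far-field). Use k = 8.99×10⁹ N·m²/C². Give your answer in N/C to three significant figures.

E ≈ 2.95×10⁶ N/C

On the dipole axis E = 2kp/r³.
E = 2·(8.99×10⁹)(3.60×10⁻³⁰) / (2.80×10⁻⁹)³ = 2.949×10⁶ N/C.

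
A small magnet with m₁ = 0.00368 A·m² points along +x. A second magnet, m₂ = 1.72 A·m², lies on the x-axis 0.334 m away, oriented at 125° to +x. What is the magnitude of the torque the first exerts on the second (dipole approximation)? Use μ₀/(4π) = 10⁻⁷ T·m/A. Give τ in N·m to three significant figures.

τ ≈ 2.78×10⁻⁸ N·m

Dipole B is on the axis of dipole A, so B₁ there is axial: B₁ = (μ₀/4π)·2m₁/r³ along +x.
B₁ = 2(10⁻⁷)(0.00368)/(0.334)³ = 1.975×10⁻⁸ T.
τ = m₂ B₁ sinθ.
τ = (1.72)(1.975×10⁻⁸)·sin125° = 2.783×10⁻⁸ N·m.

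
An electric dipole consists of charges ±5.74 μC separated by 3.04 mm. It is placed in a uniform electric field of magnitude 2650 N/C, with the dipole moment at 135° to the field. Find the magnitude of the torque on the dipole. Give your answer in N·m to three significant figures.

τ ≈ 3.27×10⁻⁵ N·m

Dipole moment p = qd = (5.74×10⁻⁶ C)(0.00304 m) = 1.745×10⁻⁸ C·m.
Torque on an electric dipole: τ = pE sinθ.
τ = (1.745×10⁻⁸)(2650)·sin135° = 3.270×10⁻⁵ N·m.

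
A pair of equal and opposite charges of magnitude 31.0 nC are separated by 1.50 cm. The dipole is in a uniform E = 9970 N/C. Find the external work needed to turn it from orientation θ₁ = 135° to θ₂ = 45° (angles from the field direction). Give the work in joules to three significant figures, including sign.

Dipole moment p = qd = (3.10×10⁻⁸ C)(0.0150 m) = 4.65×10⁻¹⁰ C·m.
W_ext = ΔU = U(θ₂) − U(θ₁) = −pE cosθ₂ − (−pE cosθ₁) = pE(cosθ₁ − cosθ₂).
W = (4.65×10⁻¹⁰)(9970)·(cos135° − cos45°) = (4.636×10⁻⁶)·(-1.4142) = -6.556×10⁻⁶ J.

W ≈ -6.56×10⁻⁶ J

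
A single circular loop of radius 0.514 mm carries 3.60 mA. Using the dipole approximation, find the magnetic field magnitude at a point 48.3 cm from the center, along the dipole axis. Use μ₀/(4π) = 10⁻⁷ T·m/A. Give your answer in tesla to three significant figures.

B ≈ 5.30×10⁻¹⁵ T

Magnetic moment m = IA = Iπa² = (0.00360)·π·(5.14×10⁻⁴)² = 2.988×10⁻⁹ A·m².
On axis B = (μ₀/4π)·2m/r³.
B = 2·(10⁻⁷)·(2.988×10⁻⁹) / (0.483)³ = 5.304×10⁻¹⁵ T.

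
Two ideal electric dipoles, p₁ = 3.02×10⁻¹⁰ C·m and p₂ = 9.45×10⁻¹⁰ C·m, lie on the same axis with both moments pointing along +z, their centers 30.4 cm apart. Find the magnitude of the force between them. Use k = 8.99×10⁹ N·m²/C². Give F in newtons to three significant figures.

F ≈ 1.80×10⁻⁶ N

On-axis field of dipole 1 at distance r: E = 2kp₁/r³. Force on dipole 2 is F = p₂·dE/dr (gradient along axis).
dE/dr = −6kp₁/r⁴, so |F| = 6kp₁p₂/r⁴ (attractive for aligned moments).
F = 6(8.99×10⁹)(3.02×10⁻¹⁰)(9.45×10⁻¹⁰)/(0.304)⁴ = 1.802×10⁻⁶ N.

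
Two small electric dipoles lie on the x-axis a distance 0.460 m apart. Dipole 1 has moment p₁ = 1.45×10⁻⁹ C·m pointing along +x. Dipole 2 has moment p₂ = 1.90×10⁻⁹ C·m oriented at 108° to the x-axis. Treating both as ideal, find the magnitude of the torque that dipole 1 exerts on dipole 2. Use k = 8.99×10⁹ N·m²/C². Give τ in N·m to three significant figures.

τ ≈ 4.84×10⁻⁷ N·m

The second dipole sits on the axis of the first, so the field there is axial: E₁ = 2kp₁/r³ along +x.
E₁ = 2(8.99×10⁹)(1.45×10⁻⁹)/(0.460)³ = 267.8 N/C.
Torque on the second dipole: τ = p₂ E₁ sinθ.
τ = (1.90×10⁻⁹)(267.8)·sin108° = 4.840×10⁻⁷ N·m.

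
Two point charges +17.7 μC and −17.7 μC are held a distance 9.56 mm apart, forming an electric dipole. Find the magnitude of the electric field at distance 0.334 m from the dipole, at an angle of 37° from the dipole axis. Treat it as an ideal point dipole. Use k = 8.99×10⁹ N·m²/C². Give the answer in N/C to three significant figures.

Dipole moment p = qd = (1.77×10⁻⁵ C)(0.00956 m) = 1.692×10⁻⁷ C·m.
At angle θ the dipole field magnitude is E = (kp/r³)·√(1 + 3cos²θ).
kp/r³ = (8.99×10⁹)(1.692×10⁻⁷) / (0.334)³ = 4.082×10⁴ N/C.
√(1 + 3cos²37°) = √(1 + 3·0.6378) = √2.9135 ≈ 1.7069.
E ≈ 4.082×10⁴ × 1.707 = 6.968×10⁴ N/C.

E ≈ 6.97×10⁴ N/C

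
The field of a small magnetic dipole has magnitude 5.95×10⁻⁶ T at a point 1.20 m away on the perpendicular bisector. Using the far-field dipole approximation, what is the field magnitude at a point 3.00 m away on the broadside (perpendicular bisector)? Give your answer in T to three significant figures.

B ≈ 3.81×10⁻⁷ T

Dipole fields scale as 1/r³ in the far field; the geometry is the same at both points.
B₂ = B₁ · (r₁/r₂)³ = 5.95×10⁻⁶ · (1.20/3.00)³.
(r₁/r₂)³ = (0.4)³ = 0.064.
B₂ ≈ 3.808×10⁻⁷ T.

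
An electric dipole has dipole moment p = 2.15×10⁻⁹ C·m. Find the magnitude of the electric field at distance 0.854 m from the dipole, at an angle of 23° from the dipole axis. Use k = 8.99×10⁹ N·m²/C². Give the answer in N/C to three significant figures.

At angle θ the dipole field magnitude is E = (kp/r³)·√(1 + 3cos²θ).
kp/r³ = (8.99×10⁹)(2.15×10⁻⁹) / (0.854)³ = 31.03 N/C.
√(1 + 3cos²23°) = √(1 + 3·0.8473) = √3.5420 ≈ 1.8820.
E ≈ 31.03 × 1.882 = 58.40 N/C.

E ≈ 58.4 N/C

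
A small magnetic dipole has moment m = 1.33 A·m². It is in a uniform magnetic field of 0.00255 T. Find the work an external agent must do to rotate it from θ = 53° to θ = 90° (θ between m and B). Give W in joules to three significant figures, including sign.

W_ext = ΔU = −mB cosθ₂ + mB cosθ₁ = mB(cosθ₁ − cosθ₂).
W = (1.33)(0.00255)·(cos53° − cos90°) = (0.003392)·(+0.6018) = 0.002041 J.

W ≈ 0.00204 J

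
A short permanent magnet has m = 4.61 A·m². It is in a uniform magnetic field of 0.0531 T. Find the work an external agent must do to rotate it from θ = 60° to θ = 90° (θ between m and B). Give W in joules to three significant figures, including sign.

W_ext = ΔU = −mB cosθ₂ + mB cosθ₁ = mB(cosθ₁ − cosθ₂).
W = (4.61)(0.0531)·(cos60° − cos90°) = (0.2448)·(+0.5000) = 0.1224 J.

W ≈ 0.122 J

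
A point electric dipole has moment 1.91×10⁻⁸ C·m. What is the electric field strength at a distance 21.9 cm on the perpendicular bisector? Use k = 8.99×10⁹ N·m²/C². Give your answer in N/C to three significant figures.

E ≈ 1.63×10⁴ N/C

On the perpendicular bisector E = kp/r³ (half the axial value at the same distance).
E = (8.99×10⁹)(1.91×10⁻⁸) / (0.219)³ = 1.635×10⁴ N/C.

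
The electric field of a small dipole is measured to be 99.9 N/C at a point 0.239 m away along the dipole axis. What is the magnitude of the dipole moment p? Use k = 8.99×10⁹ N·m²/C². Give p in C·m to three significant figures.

On axis E = 2kp/r³, so p = Er³/(2k).
p = (99.9)·(0.239)³ / (2·8.99×10⁹) = 7.585×10⁻¹¹ C·m.

p ≈ 7.59×10⁻¹¹ C·m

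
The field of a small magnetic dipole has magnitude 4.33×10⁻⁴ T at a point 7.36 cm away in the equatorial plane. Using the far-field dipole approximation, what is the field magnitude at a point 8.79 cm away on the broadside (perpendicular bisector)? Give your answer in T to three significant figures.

Dipole fields scale as 1/r³ in the far field; the geometry is the same at both points.
B₂ = B₁ · (r₁/r₂)³ = 4.33×10⁻⁴ · (7.36/8.79)³.
(r₁/r₂)³ = (0.8373)³ = 0.587.
B₂ ≈ 2.542×10⁻⁴ T.

B ≈ 2.54×10⁻⁴ T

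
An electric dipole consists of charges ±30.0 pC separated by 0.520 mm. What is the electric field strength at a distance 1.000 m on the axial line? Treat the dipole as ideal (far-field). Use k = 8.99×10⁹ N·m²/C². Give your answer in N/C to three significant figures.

Dipole moment p = qd = (3.00×10⁻¹¹ C)(5.20×10⁻⁴ m) = 1.56×10⁻¹⁴ C·m.
On the dipole axis E = 2kp/r³.
E = 2·(8.99×10⁹)(1.56×10⁻¹⁴) / (1.00)³ = 2.805×10⁻⁴ N/C.

E ≈ 2.80×10⁻⁴ N/C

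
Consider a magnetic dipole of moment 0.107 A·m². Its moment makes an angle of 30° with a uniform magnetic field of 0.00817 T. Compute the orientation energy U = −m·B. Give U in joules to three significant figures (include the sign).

U ≈ -7.57×10⁻⁴ J

U = −m·B = −mB cosθ.
U = −(0.107)(0.00817)·cos30° = -7.571×10⁻⁴ J.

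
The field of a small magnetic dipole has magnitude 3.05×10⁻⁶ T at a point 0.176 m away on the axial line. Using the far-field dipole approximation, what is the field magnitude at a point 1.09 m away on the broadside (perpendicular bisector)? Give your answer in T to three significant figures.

B ≈ 6.42×10⁻⁹ T

Dipole fields scale as 1/r³ in the far field.
The axial field is twice the equatorial field at the same r, so the geometry factor is 1/2.
B₂ = B₁ · (1/2) · (r₁/r₂)³ = 3.05×10⁻⁶ · 0.5 · (0.176/1.09)³.
(r₁/r₂)³ = (0.1615)³ = 0.00421.
B₂ ≈ 6.420×10⁻⁹ T.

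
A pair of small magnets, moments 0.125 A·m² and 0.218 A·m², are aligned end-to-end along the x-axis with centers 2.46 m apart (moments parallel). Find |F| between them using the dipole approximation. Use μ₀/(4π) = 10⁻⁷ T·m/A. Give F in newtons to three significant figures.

F ≈ 4.46×10⁻¹⁰ N

On-axis B of dipole 1: B = (μ₀/4π)·2m₁/r³. Force on dipole 2: F = m₂·dB/dr.
dB/dr = −(μ₀/4π)·6m₁/r⁴, so |F| = (μ₀/4π)·6m₁m₂/r⁴.
F = 6(10⁻⁷)(0.125)(0.218)/(2.46)⁴ = 4.465×10⁻¹⁰ N.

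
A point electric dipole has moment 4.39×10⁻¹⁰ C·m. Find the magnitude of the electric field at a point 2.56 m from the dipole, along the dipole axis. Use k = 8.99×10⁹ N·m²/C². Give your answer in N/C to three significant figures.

E ≈ 0.470 N/C

On the dipole axis E = 2kp/r³.
E = 2·(8.99×10⁹)(4.39×10⁻¹⁰) / (2.56)³ = 0.4705 N/C.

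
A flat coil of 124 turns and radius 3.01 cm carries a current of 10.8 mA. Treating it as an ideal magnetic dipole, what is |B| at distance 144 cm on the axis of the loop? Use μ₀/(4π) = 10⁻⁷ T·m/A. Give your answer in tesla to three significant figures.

B ≈ 2.55×10⁻¹⁰ T

m = NIA = NIπa² = 124·(0.0108)·π·(0.0301)² = 0.003812 A·m².
On axis B = (μ₀/4π)·2m/r³.
B = 2·(10⁻⁷)·(0.003812) / (1.44)³ = 2.553×10⁻¹⁰ T.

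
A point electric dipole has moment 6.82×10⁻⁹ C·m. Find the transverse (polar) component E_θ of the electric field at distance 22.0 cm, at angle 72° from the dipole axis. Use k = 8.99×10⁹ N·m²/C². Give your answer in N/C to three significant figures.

E_θ ≈ 5480 N/C

For a dipole, E_θ = (kp sinθ)/r³.
kp/r³ = (8.99×10⁹)(6.82×10⁻⁹)/(0.220)³ = 5758 N/C.
E_θ = 5758·sin72° = 5476 N/C.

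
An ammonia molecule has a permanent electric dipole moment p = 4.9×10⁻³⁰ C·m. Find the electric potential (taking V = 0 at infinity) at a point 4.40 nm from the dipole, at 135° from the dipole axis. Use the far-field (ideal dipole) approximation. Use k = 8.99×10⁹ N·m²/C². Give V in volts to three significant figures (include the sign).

The dipole potential is V = kp cosθ / r².
V = (8.99×10⁹)(4.90×10⁻³⁰)·cos135° / (4.40×10⁻⁹)² = -0.001609 V.

V ≈ -0.00161 V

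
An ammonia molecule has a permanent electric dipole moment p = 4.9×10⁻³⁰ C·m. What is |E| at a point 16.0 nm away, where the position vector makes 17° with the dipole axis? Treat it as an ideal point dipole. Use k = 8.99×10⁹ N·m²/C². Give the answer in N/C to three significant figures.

At angle θ the dipole field magnitude is E = (kp/r³)·√(1 + 3cos²θ).
kp/r³ = (8.99×10⁹)(4.90×10⁻³⁰) / (1.60×10⁻⁸)³ = 1.075×10⁴ N/C.
√(1 + 3cos²17°) = √(1 + 3·0.9145) = √3.7436 ≈ 1.9348.
E ≈ 1.075×10⁴ × 1.935 = 2.081×10⁴ N/C.

E ≈ 2.08×10⁴ N/C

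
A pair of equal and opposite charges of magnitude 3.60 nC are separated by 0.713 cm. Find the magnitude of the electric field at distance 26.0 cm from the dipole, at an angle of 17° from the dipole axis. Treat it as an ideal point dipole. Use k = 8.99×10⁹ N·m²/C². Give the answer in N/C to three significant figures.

Dipole moment p = qd = (3.60×10⁻⁹ C)(0.00713 m) = 2.567×10⁻¹¹ C·m.
At angle θ the dipole field magnitude is E = (kp/r³)·√(1 + 3cos²θ).
kp/r³ = (8.99×10⁹)(2.567×10⁻¹¹) / (0.260)³ = 13.13 N/C.
√(1 + 3cos²17°) = √(1 + 3·0.9145) = √3.7436 ≈ 1.9348.
E ≈ 13.13 × 1.935 = 25.40 N/C.

E ≈ 25.4 N/C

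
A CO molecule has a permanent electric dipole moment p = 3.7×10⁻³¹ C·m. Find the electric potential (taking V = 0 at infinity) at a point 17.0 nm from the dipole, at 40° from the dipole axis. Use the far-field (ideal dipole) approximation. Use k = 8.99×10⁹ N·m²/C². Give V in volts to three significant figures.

The dipole potential is V = kp cosθ / r².
V = (8.99×10⁹)(3.70×10⁻³¹)·cos40° / (1.70×10⁻⁸)² = 8.817×10⁻⁶ V.

V ≈ 8.82×10⁻⁶ V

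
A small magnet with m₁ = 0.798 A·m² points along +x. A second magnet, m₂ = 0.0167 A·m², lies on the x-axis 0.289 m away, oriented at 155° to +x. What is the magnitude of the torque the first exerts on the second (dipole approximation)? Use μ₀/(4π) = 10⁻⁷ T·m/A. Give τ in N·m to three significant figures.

Dipole B is on the axis of dipole A, so B₁ there is axial: B₁ = (μ₀/4π)·2m₁/r³ along +x.
B₁ = 2(10⁻⁷)(0.798)/(0.289)³ = 6.612×10⁻⁶ T.
τ = m₂ B₁ sinθ.
τ = (0.0167)(6.612×10⁻⁶)·sin155° = 4.667×10⁻⁸ N·m.

τ ≈ 4.67×10⁻⁸ N·m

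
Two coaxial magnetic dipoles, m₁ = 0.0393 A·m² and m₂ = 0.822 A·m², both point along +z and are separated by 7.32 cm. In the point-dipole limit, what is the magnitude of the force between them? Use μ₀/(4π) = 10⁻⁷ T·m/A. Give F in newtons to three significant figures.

F ≈ 6.75×10⁻⁴ N

On-axis B of dipole 1: B = (μ₀/4π)·2m₁/r³. Force on dipole 2: F = m₂·dB/dr.
dB/dr = −(μ₀/4π)·6m₁/r⁴, so |F| = (μ₀/4π)·6m₁m₂/r⁴.
F = 6(10⁻⁷)(0.0393)(0.822)/(0.0732)⁴ = 6.751×10⁻⁴ N.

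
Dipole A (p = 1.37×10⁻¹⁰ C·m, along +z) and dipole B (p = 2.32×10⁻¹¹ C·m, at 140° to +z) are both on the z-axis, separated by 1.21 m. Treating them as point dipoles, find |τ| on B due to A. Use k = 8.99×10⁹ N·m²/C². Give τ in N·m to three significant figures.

The second dipole sits on the axis of the first, so the field there is axial: E₁ = 2kp₁/r³ along +z.
E₁ = 2(8.99×10⁹)(1.37×10⁻¹⁰)/(1.21)³ = 1.390 N/C.
Torque on the second dipole: τ = p₂ E₁ sinθ.
τ = (2.32×10⁻¹¹)(1.390)·sin140° = 2.074×10⁻¹¹ N·m.

τ ≈ 2.07×10⁻¹¹ N·m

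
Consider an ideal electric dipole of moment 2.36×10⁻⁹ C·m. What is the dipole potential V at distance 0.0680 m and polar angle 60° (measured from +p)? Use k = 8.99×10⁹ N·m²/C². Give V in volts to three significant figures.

The dipole potential is V = kp cosθ / r².
V = (8.99×10⁹)(2.36×10⁻⁹)·cos60° / (0.0680)² = 2294 V.

V ≈ 2290 V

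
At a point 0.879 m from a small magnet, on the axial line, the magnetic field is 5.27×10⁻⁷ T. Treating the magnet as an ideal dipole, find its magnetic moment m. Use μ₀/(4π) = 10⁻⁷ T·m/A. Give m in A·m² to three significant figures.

m ≈ 1.79 A·m²

On axis B = (μ₀/4π)·2m/r³, so m = Br³·4π/(μ₀·2).
m = (5.27×10⁻⁷)·(0.879)³ / (2·10⁻⁷) = 1.790 A·m².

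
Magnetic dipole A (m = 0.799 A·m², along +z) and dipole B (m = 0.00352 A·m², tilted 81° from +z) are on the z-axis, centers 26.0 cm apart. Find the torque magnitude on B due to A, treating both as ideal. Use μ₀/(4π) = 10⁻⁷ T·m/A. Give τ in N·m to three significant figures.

Dipole B is on the axis of dipole A, so B₁ there is axial: B₁ = (μ₀/4π)·2m₁/r³ along +z.
B₁ = 2(10⁻⁷)(0.799)/(0.260)³ = 9.092×10⁻⁶ T.
τ = m₂ B₁ sinθ.
τ = (0.00352)(9.092×10⁻⁶)·sin81° = 3.161×10⁻⁸ N·m.

τ ≈ 3.16×10⁻⁸ N·m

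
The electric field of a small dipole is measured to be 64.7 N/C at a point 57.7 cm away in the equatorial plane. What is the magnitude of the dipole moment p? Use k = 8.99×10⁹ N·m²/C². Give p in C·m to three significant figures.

In the equatorial plane E = kp/r³, so p = Er³/(k).
p = (64.7)·(0.577)³ / (8.99×10⁹) = 1.383×10⁻⁹ C·m.

p ≈ 1.38×10⁻⁹ C·m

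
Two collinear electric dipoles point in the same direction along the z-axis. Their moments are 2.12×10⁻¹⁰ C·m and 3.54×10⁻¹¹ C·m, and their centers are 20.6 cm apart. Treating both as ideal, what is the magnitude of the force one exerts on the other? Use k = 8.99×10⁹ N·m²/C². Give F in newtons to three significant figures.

F ≈ 2.25×10⁻⁷ N

On-axis field of dipole 1 at distance r: E = 2kp₁/r³. Force on dipole 2 is F = p₂·dE/dr (gradient along axis).
dE/dr = −6kp₁/r⁴, so |F| = 6kp₁p₂/r⁴ (attractive for aligned moments).
F = 6(8.99×10⁹)(2.12×10⁻¹⁰)(3.54×10⁻¹¹)/(0.206)⁴ = 2.248×10⁻⁷ N.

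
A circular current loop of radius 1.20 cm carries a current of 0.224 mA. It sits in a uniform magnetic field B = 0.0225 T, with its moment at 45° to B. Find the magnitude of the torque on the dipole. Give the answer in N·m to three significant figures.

Magnetic moment m = IA = Iπa² = (2.24×10⁻⁴)·π·(0.0120)² = 1.013×10⁻⁷ A·m².
Torque on a magnetic dipole: τ = mB sinθ.
τ = (1.013×10⁻⁷)(0.0225)·sin45° = 1.612×10⁻⁹ N·m.

τ ≈ 1.61×10⁻⁹ N·m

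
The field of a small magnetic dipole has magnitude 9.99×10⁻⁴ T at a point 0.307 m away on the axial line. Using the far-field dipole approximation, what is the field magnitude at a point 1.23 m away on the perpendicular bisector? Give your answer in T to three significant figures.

Dipole fields scale as 1/r³ in the far field.
The axial field is twice the equatorial field at the same r, so the geometry factor is 1/2.
B₂ = B₁ · (1/2) · (r₁/r₂)³ = 9.99×10⁻⁴ · 0.5 · (0.307/1.23)³.
(r₁/r₂)³ = (0.2496)³ = 0.01555.
B₂ ≈ 7.767×10⁻⁶ T.

B ≈ 7.77×10⁻⁶ T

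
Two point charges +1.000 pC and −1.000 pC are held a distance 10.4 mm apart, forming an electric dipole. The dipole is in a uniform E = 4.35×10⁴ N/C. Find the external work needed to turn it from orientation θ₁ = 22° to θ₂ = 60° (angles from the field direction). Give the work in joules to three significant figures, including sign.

W ≈ 1.93×10⁻¹⁰ J

Dipole moment p = qd = (1.00×10⁻¹² C)(0.0104 m) = 1.04×10⁻¹⁴ C·m.
W_ext = ΔU = U(θ₂) − U(θ₁) = −pE cosθ₂ − (−pE cosθ₁) = pE(cosθ₁ − cosθ₂).
W = (1.04×10⁻¹⁴)(4.35×10⁴)·(cos22° − cos60°) = (4.524×10⁻¹⁰)·(+0.4272) = 1.933×10⁻¹⁰ J.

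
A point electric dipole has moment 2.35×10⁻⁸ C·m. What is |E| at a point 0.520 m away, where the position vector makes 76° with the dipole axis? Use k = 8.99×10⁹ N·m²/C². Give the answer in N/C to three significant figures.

At angle θ the dipole field magnitude is E = (kp/r³)·√(1 + 3cos²θ).
kp/r³ = (8.99×10⁹)(2.35×10⁻⁸) / (0.520)³ = 1503 N/C.
√(1 + 3cos²76°) = √(1 + 3·0.0585) = √1.1756 ≈ 1.0842.
E ≈ 1503 × 1.084 = 1629 N/C.

E ≈ 1630 N/C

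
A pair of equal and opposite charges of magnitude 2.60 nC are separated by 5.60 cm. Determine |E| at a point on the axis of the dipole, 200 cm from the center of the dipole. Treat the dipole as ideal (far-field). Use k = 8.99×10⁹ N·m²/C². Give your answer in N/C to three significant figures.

Dipole moment p = qd = (2.60×10⁻⁹ C)(0.0560 m) = 1.456×10⁻¹⁰ C·m.
On the dipole axis E = 2kp/r³.
E = 2·(8.99×10⁹)(1.456×10⁻¹⁰) / (2.00)³ = 0.3272 N/C.

E ≈ 0.327 N/C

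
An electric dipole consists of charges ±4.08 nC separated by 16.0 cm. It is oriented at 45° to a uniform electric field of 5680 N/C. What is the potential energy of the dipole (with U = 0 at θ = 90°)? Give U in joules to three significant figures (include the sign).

Dipole moment p = qd = (4.08×10⁻⁹ C)(0.160 m) = 6.528×10⁻¹⁰ C·m.
U = −p·E = −pE cosθ.
U = −(6.528×10⁻¹⁰)(5680)·cos45° = -2.622×10⁻⁶ J.

U ≈ -2.62×10⁻⁶ J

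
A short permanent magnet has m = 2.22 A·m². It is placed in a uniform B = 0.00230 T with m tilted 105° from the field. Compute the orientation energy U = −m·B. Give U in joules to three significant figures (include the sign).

U ≈ 0.00132 J

U = −m·B = −mB cosθ.
U = −(2.22)(0.00230)·cos105° = 0.001322 J.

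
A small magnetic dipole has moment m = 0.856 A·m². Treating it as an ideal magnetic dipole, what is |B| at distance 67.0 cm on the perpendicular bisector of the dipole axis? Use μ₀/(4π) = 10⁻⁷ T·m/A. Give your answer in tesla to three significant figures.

B ≈ 2.85×10⁻⁷ T

In the equatorial plane B = (μ₀/4π)·m/r³ (half the axial value).
B = (10⁻⁷)·(0.856) / (0.670)³ = 2.846×10⁻⁷ T.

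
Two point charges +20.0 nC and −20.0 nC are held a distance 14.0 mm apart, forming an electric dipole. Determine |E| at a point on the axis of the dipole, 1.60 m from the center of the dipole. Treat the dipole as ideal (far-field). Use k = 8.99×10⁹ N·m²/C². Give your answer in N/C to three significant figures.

Dipole moment p = qd = (2.00×10⁻⁸ C)(0.0140 m) = 2.80×10⁻¹⁰ C·m.
On the dipole axis E = 2kp/r³.
E = 2·(8.99×10⁹)(2.80×10⁻¹⁰) / (1.60)³ = 1.229 N/C.

E ≈ 1.23 N/C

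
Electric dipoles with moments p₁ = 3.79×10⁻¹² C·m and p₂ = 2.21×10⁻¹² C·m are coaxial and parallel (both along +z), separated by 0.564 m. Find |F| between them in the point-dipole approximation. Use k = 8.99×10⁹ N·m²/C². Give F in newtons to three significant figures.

On-axis field of dipole 1 at distance r: E = 2kp₁/r³. Force on dipole 2 is F = p₂·dE/dr (gradient along axis).
dE/dr = −6kp₁/r⁴, so |F| = 6kp₁p₂/r⁴ (attractive for aligned moments).
F = 6(8.99×10⁹)(3.79×10⁻¹²)(2.21×10⁻¹²)/(0.564)⁴ = 4.465×10⁻¹² N.

F ≈ 4.47×10⁻¹² N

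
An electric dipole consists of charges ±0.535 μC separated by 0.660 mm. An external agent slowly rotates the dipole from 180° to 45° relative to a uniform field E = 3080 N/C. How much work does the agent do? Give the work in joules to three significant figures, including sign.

Dipole moment p = qd = (5.35×10⁻⁷ C)(6.60×10⁻⁴ m) = 3.531×10⁻¹⁰ C·m.
W_ext = ΔU = U(θ₂) − U(θ₁) = −pE cosθ₂ − (−pE cosθ₁) = pE(cosθ₁ − cosθ₂).
W = (3.531×10⁻¹⁰)(3080)·(cos180° − cos45°) = (1.088×10⁻⁶)·(-1.7071) = -1.857×10⁻⁶ J.

W ≈ -1.86×10⁻⁶ J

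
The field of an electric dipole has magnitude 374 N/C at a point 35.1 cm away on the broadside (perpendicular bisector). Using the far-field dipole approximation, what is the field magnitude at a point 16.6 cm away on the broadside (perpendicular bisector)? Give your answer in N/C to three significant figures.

Dipole fields scale as 1/r³ in the far field; the geometry is the same at both points.
E₂ = E₁ · (r₁/r₂)³ = 374 · (35.1/16.6)³.
(r₁/r₂)³ = (2.114)³ = 9.454.
E₂ ≈ 3536 N/C.

E ≈ 3540 N/C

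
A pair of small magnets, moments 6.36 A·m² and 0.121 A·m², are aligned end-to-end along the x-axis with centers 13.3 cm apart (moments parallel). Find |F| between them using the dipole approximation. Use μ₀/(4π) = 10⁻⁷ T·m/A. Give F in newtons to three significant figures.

On-axis B of dipole 1: B = (μ₀/4π)·2m₁/r³. Force on dipole 2: F = m₂·dB/dr.
dB/dr = −(μ₀/4π)·6m₁/r⁴, so |F| = (μ₀/4π)·6m₁m₂/r⁴.
F = 6(10⁻⁷)(6.36)(0.121)/(0.133)⁴ = 0.001476 N.

F ≈ 0.00148 N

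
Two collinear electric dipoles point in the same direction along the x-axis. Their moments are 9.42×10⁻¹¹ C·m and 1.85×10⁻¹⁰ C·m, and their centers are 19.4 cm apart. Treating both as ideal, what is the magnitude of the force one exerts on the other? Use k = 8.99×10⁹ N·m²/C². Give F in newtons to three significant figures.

On-axis field of dipole 1 at distance r: E = 2kp₁/r³. Force on dipole 2 is F = p₂·dE/dr (gradient along axis).
dE/dr = −6kp₁/r⁴, so |F| = 6kp₁p₂/r⁴ (attractive for aligned moments).
F = 6(8.99×10⁹)(9.42×10⁻¹¹)(1.85×10⁻¹⁰)/(0.194)⁴ = 6.636×10⁻⁷ N.

F ≈ 6.64×10⁻⁷ N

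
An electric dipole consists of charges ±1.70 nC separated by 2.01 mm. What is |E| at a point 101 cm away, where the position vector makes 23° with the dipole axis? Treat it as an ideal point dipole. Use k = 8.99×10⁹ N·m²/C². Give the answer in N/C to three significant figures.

Dipole moment p = qd = (1.70×10⁻⁹ C)(0.00201 m) = 3.417×10⁻¹² C·m.
At angle θ the dipole field magnitude is E = (kp/r³)·√(1 + 3cos²θ).
kp/r³ = (8.99×10⁹)(3.417×10⁻¹²) / (1.01)³ = 0.02982 N/C.
√(1 + 3cos²23°) = √(1 + 3·0.8473) = √3.5420 ≈ 1.8820.
E ≈ 0.02982 × 1.882 = 0.05611 N/C.

E ≈ 0.0561 N/C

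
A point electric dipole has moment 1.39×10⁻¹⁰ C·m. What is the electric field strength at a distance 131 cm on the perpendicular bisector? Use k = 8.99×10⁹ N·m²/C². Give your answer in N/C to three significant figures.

E ≈ 0.556 N/C

On the perpendicular bisector E = kp/r³ (half the axial value at the same distance).
E = (8.99×10⁹)(1.39×10⁻¹⁰) / (1.31)³ = 0.5559 N/C.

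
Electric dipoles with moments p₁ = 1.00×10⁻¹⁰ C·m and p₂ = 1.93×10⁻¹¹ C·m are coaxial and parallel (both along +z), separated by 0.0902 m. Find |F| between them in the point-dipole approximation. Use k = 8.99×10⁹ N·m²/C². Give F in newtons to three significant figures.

F ≈ 1.57×10⁻⁶ N

On-axis field of dipole 1 at distance r: E = 2kp₁/r³. Force on dipole 2 is F = p₂·dE/dr (gradient along axis).
dE/dr = −6kp₁/r⁴, so |F| = 6kp₁p₂/r⁴ (attractive for aligned moments).
F = 6(8.99×10⁹)(1.00×10⁻¹⁰)(1.93×10⁻¹¹)/(0.0902)⁴ = 1.573×10⁻⁶ N.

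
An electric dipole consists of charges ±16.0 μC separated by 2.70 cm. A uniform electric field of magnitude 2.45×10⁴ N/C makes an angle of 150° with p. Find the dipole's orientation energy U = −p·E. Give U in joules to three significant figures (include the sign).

Dipole moment p = qd = (1.60×10⁻⁵ C)(0.0270 m) = 4.32×10⁻⁷ C·m.
U = −p·E = −pE cosθ.
U = −(4.32×10⁻⁷)(2.45×10⁴)·cos150° = 0.009166 J.

U ≈ 0.00917 J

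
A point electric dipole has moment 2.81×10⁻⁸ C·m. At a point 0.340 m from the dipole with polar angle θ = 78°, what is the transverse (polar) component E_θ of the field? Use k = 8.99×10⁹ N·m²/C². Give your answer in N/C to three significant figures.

For a dipole, E_θ = (kp sinθ)/r³.
kp/r³ = (8.99×10⁹)(2.81×10⁻⁸)/(0.340)³ = 6427 N/C.
E_θ = 6427·sin78° = 6287 N/C.

E_θ ≈ 6290 N/C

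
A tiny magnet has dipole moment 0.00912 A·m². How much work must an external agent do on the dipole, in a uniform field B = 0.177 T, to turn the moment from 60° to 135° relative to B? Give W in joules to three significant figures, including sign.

W_ext = ΔU = −mB cosθ₂ + mB cosθ₁ = mB(cosθ₁ − cosθ₂).
W = (0.00912)(0.177)·(cos60° − cos135°) = (0.001614)·(+1.2071) = 0.001949 J.

W ≈ 0.00195 J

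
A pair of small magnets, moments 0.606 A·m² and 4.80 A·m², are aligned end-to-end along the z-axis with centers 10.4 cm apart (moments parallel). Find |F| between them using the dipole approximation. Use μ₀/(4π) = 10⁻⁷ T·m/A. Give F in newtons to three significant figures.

On-axis B of dipole 1: B = (μ₀/4π)·2m₁/r³. Force on dipole 2: F = m₂·dB/dr.
dB/dr = −(μ₀/4π)·6m₁/r⁴, so |F| = (μ₀/4π)·6m₁m₂/r⁴.
F = 6(10⁻⁷)(0.606)(4.80)/(0.104)⁴ = 0.01492 N.

F ≈ 0.0149 N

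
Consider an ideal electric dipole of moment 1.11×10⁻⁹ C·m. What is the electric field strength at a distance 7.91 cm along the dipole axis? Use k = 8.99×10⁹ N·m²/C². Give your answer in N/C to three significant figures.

E ≈ 4.03×10⁴ N/C

On the dipole axis E = 2kp/r³.
E = 2·(8.99×10⁹)(1.11×10⁻⁹) / (0.0791)³ = 4.033×10⁴ N/C.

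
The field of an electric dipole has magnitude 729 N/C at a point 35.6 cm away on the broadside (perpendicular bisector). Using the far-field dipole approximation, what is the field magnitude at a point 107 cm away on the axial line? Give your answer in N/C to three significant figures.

Dipole fields scale as 1/r³ in the far field.
The axial field is twice the equatorial field at the same r, so the geometry factor is 2/1.
E₂ = E₁ · (2/1) · (r₁/r₂)³ = 729 · 2 · (35.6/107)³.
(r₁/r₂)³ = (0.3327)³ = 0.03683.
E₂ ≈ 53.70 N/C.

E ≈ 53.7 N/C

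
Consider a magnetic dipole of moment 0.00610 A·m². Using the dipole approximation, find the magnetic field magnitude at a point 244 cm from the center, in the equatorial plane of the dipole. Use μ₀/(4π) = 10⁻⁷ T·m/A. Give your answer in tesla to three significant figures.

B ≈ 4.20×10⁻¹¹ T

In the equatorial plane B = (μ₀/4π)·m/r³ (half the axial value).
B = (10⁻⁷)·(0.00610) / (2.44)³ = 4.199×10⁻¹¹ T.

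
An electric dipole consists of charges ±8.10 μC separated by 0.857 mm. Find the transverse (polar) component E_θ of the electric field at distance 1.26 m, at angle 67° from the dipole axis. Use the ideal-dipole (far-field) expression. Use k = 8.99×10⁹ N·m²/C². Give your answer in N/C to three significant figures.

E_θ ≈ 28.7 N/C

Dipole moment p = qd = (8.10×10⁻⁶ C)(8.57×10⁻⁴ m) = 6.942×10⁻⁹ C·m.
For a dipole, E_θ = (kp sinθ)/r³.
kp/r³ = (8.99×10⁹)(6.942×10⁻⁹)/(1.26)³ = 31.20 N/C.
E_θ = 31.20·sin67° = 28.72 N/C.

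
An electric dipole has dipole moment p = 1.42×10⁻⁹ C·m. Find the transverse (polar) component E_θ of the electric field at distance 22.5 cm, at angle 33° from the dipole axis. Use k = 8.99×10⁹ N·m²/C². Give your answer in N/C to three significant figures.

For a dipole, E_θ = (kp sinθ)/r³.
kp/r³ = (8.99×10⁹)(1.42×10⁻⁹)/(0.225)³ = 1121 N/C.
E_θ = 1121·sin33° = 610.4 N/C.

E_θ ≈ 610 N/C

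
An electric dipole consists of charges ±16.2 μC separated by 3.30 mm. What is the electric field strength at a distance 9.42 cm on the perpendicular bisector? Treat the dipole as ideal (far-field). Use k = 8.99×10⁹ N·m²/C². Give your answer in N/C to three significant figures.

E ≈ 5.75×10⁵ N/C

Dipole moment p = qd = (1.62×10⁻⁵ C)(0.00330 m) = 5.346×10⁻⁸ C·m.
In the equatorial plane E = kp/r³.
E = (8.99×10⁹)(5.346×10⁻⁸) / (0.0942)³ = 5.750×10⁵ N/C.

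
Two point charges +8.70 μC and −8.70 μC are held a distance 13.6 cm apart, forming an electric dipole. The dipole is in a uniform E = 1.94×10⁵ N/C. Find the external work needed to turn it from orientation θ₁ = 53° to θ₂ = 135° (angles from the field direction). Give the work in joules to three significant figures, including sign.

Dipole moment p = qd = (8.70×10⁻⁶ C)(0.136 m) = 1.183×10⁻⁶ C·m.
W_ext = ΔU = U(θ₂) − U(θ₁) = −pE cosθ₂ − (−pE cosθ₁) = pE(cosθ₁ − cosθ₂).
W = (1.183×10⁻⁶)(1.94×10⁵)·(cos53° − cos135°) = (0.2295)·(+1.3089) = 0.3004 J.

W ≈ 0.300 J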